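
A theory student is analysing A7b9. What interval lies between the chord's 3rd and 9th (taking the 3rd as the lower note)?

diminished 7th

A7b9: A–C#–E–G–Bb.
That puts C# below Bb.
7 letter names make it a seventh; at 9 semitones (a whole step narrower than major) the quality is diminished.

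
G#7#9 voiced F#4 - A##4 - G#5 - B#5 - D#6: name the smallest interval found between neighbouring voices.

Adjacent intervals: F#4→A##4 = augmented third; A##4→G#5 = diminished seventh; G#5→B#5 = major third; B#5→D#6 = minor third.
The smallest is B#5 to D#6, a minor third (3 semitones).

minor third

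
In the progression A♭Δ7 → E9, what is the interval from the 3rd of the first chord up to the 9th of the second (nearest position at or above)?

augmented fourth

The 3rd of A♭Δ7 is C; the 9th of E9 is F♯.
C up to F♯ is 6 semitones, a half step wider than a perfect fourth, so the interval is augmented.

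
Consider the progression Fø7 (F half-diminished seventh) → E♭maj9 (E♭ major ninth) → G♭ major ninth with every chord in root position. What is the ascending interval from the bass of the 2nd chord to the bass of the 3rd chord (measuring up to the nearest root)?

m3

The roots are E♭ and G♭.
From E♭ to G♭: 3 semitones over a third = minor.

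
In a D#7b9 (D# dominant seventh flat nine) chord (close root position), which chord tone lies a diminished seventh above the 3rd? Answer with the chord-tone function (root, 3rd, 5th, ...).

The chord tones of D#7b9 (D# dominant seventh flat nine) are D#, F##, A#, C#, E.
The 3rd is F##. A diminished seventh above F## is E.
E is the chord's 9th.

9th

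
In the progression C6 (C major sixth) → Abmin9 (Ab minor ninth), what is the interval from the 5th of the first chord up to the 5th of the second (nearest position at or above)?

C6 (C major sixth) has G as its 5th, and Abmin9 (Ab minor ninth) has Eb as its 5th.
G up to Eb is 8 semitones, a half step narrower than a major sixth, so the interval is minor.

minor sixth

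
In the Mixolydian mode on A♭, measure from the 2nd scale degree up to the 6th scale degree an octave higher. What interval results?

perfect twelfth

The scale runs A♭ B♭ C D♭ E♭ F G♭.
So we need the interval from B♭ up to F.
Counting 12 letters and 19 half steps from B♭ gives a perfect twelfth.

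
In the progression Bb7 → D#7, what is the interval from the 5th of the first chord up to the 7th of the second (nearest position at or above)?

augmented fifth

Bb7 has F as its 5th, and D#7 has C# as its 7th.
5 letter names make it a fifth; at 8 semitones (a half step wider than perfect) the quality is augmented.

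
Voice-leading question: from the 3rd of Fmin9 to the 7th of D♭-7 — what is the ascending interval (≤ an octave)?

Fmin9 has A♭ as its 3rd, and D♭-7 has C♭ as its 7th.
From A♭ to C♭: 3 semitones over a third = minor.

m3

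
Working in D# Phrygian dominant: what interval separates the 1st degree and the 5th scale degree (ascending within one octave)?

D# phrygian dominant: D# E F## G# A# B C#.
That puts D# below A#.
Counting 5 letters and 7 half steps from D# gives a perfect fifth.

perfect fifth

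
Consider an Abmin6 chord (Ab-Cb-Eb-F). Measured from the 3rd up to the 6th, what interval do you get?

So we need the interval from Cb up to F.
Cb up to F is 6 semitones, a half step wider than a perfect fourth, so the interval is augmented.

augmented 4th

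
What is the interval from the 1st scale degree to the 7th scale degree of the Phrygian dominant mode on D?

minor seventh

D phrygian dominant: D Eb F# G A Bb C.
1st scale degree = D; 7th degree = C.
7 letter names make it a seventh; at 10 semitones (a half step narrower than major) the quality is minor.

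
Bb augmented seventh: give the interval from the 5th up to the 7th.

The chord tones of Bb7#5 are Bb–D–F#–Ab.
So we need the interval from F# up to Ab.
3 letter names make it a third; at 2 semitones (a whole step narrower than major) the quality is diminished.

diminished third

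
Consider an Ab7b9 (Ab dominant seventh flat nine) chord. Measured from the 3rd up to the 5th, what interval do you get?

Spelling the chord: Ab, C, Eb, Gb, Bbb.
That puts C below Eb.
C up to Eb is 3 semitones, a half step narrower than a major third, so the interval is minor.

m3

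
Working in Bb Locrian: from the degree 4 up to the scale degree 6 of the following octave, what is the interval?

Spelling Bb Locrian: Bb Cb Db Eb Fb Gb Ab.
The degree 4 is Eb and the 6th scale degree (up an octave) is Gb.
From Eb to Gb: 15 semitones over a tenth = minor.

minor 10th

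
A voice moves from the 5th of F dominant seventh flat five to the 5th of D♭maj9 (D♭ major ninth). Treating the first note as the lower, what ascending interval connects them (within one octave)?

major 6th

The 5th of F dominant seventh flat five is C♭; the 5th of D♭maj9 (D♭ major ninth) is A♭.
Counting 6 letters and 9 half steps from C♭ gives a major sixth.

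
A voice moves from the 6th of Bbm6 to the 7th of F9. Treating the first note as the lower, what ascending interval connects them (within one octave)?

Bbm6 has G as its 6th, and F9 has Eb as its 7th.
6 letter names make it a sixth; at 8 semitones (a half step narrower than major) the quality is minor.

minor sixth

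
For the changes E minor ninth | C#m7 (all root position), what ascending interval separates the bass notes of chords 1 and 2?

major sixth

The roots are E and C#.
From E to C# is 9 semitones, exactly the major sixth.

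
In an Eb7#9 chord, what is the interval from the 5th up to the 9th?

Eb7#9 is spelled Eb-G-Bb-Db-F#.
That puts Bb below F#.
From Bb to F#: 8 semitones over a fifth = augmented.

augmented 5th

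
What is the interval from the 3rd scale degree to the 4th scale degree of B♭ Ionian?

minor second

Spelling B♭ Ionian: B♭ C D E♭ F G A.
3rd scale degree = D; scale degree 4 = E♭.
2 letter names make it a second; at 1 semitone (a half step narrower than major) the quality is minor.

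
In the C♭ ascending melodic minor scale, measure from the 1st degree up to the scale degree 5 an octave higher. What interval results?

perfect 12th

C♭ melodic minor: C♭ D♭ E𝄫 F♭ G♭ A♭ B♭.
The 1st degree is C♭ and the scale degree 5 (up an octave) is G♭.
From C♭ to G♭ is 19 semitones, exactly the perfect twelfth.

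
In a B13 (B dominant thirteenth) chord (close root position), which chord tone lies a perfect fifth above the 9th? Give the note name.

The chord tones of B dominant thirteenth are B, D#, F#, A, C#, G#.
The 9th is C#. A perfect fifth above C# is G#.
G# is the chord's 13th.

G#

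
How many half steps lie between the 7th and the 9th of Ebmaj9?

The chord tones of Ebmaj9 are Eb G Bb D F.
D to F is a minor third: 3 semitones.

3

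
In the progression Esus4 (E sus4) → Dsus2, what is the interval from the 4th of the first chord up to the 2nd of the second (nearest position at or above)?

perfect 5th

The 4th of Esus4 (E sus4) is A; the 2nd of Dsus2 is E.
From A to E is 7 semitones, exactly the perfect fifth.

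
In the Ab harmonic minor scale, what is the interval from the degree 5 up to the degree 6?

minor second

Spelling the Ab harmonic minor scale: Ab Bb Cb Db Eb Fb G.
That puts Eb below Fb.
Eb up to Fb is 1 semitone, a half step narrower than a major second, so the interval is minor.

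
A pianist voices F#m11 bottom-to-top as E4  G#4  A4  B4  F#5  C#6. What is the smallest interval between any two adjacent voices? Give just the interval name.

minor second

Adjacent intervals: E4→G#4 = major third; G#4→A4 = minor second; A4→B4 = major second; B4→F#5 = perfect fifth; F#5→C#6 = perfect fifth.
The smallest is G#4 to A4, a minor second (1 semitone).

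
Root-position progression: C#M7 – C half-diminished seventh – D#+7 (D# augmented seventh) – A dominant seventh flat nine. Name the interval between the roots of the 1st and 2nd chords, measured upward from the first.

The roots are C# and C.
C# up to C is 11 semitones, a half step narrower than a perfect octave, so the interval is diminished.

diminished octave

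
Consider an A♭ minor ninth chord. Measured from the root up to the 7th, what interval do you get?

minor seventh

A♭m9 (A♭ minor ninth): A♭–C♭–E♭–G♭–B♭.
That puts A♭ below G♭.
From A♭ to G♭: 10 semitones over a seventh = minor.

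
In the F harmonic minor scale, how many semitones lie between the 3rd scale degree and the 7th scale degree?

8

The scale is F G A♭ B♭ C D♭ E.
A♭ up to E is an augmented fifth — 8 semitones.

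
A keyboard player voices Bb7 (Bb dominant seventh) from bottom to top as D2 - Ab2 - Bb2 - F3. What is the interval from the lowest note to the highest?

minor tenth

The outer voices are D2 and F3.
From D to F: 15 semitones over a tenth = minor.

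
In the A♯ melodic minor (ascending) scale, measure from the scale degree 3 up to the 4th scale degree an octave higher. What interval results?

Spelling the A♯ melodic minor (ascending) scale: A♯ B♯ C♯ D♯ E♯ F𝄪 G𝄪.
The scale degree 3 is C♯ and the degree 4 (up an octave) is D♯.
Counting 9 letters and 14 half steps from C♯ gives a major ninth.

major ninth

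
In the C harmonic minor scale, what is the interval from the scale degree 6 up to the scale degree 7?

augmented second

Spelling the C harmonic minor scale: C D Eb F G Ab B.
That puts Ab below B.
Ab up to B is 3 semitones, a half step wider than a major second, so the interval is augmented.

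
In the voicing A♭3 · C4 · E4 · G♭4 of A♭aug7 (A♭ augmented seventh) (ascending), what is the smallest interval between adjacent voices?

d3

Adjacent intervals: A♭3→C4 = major third; C4→E4 = major third; E4→G♭4 = diminished third.
The smallest is E4 to G♭4, a diminished third (2 semitones).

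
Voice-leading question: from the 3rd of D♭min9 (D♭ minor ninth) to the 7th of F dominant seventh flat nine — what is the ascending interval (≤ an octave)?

major seventh

D♭min9 (D♭ minor ninth) has F♭ as its 3rd, and F dominant seventh flat nine has E♭ as its 7th.
Counting 7 letters and 11 half steps from F♭ gives a major seventh.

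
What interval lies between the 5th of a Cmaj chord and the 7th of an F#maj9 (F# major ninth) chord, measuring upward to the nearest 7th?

augmented sixth

Cmaj has G as its 5th, and F#maj9 (F# major ninth) has E# as its 7th.
From G to E#: 10 semitones over a sixth = augmented.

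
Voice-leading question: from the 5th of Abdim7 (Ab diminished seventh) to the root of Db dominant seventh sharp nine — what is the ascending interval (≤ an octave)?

major seventh

Abdim7 (Ab diminished seventh) has Ebb as its 5th, and Db dominant seventh sharp nine has Db as its root.
From Ebb to Db is 11 semitones, exactly the major seventh.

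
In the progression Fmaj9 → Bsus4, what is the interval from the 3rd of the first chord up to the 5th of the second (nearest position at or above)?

The 3rd of Fmaj9 is A; the 5th of Bsus4 is F#.
From A to F# is 9 semitones, exactly the major sixth.

major sixth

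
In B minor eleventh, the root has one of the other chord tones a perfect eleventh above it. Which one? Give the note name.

E

Bm11 (B minor eleventh): B–D–F#–A–C#–E.
The root is B. A perfect eleventh above B is E.
E is the chord's 11th.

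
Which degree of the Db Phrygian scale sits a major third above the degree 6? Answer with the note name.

The scale is Db Ebb Fb Gb Ab Bbb Cb.
The degree 6 is Bbb; a major third above that is Db — scale degree 1.

Db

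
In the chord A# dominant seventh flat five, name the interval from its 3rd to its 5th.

A#7b5 (A# dominant seventh flat five) is spelled A#-C##-E-G#.
So we need the interval from C## up to E.
From C## to E: 2 semitones over a third = diminished.

diminished third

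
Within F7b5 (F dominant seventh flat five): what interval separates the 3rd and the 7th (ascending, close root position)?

diminished 5th

F7b5: F A C♭ E♭.
That puts A below E♭.
5 letter names make it a fifth; at 6 semitones (a half step narrower than perfect) the quality is diminished.
That tritone between 3rd and 7th is what gives the dominant seventh its pull toward resolution.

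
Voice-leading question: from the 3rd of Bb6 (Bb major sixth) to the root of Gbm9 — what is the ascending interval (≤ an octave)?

Bb6 (Bb major sixth) has D as its 3rd, and Gbm9 has Gb as its root.
4 letter names make it a fourth; at 4 semitones (a half step narrower than perfect) the quality is diminished.

d4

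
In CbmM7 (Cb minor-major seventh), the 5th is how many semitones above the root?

7

The chord tones of Cbm(maj7) (Cb minor-major seventh) are Cb–Ebb–Gb–Bb.
Cb to Gb is a perfect fifth: 7 semitones.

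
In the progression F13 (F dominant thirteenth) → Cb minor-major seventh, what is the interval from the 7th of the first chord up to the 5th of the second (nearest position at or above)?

m3

F13 (F dominant thirteenth) has Eb as its 7th, and Cb minor-major seventh has Gb as its 5th.
Eb up to Gb is 3 semitones, a half step narrower than a major third, so the interval is minor.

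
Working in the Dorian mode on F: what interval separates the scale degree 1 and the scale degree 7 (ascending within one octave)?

minor seventh

Spelling the Dorian mode on F: F G Ab Bb C D Eb.
So we need the interval from F up to Eb.
F up to Eb is 10 semitones, a half step narrower than a major seventh, so the interval is minor.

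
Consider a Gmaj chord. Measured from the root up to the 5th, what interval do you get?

G major: G-B-D.
The root is G and the 5th is D.
Counting 5 letters and 7 half steps from G gives a perfect fifth.

perfect fifth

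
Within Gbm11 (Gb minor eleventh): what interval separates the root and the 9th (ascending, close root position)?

Gbm11 (Gb minor eleventh) is spelled Gb-Bbb-Db-Fb-Ab-Cb.
So we need the interval from Gb up to Ab.
Gb up to Ab spans 9 letter names and 14 semitones — a major ninth.

major 9th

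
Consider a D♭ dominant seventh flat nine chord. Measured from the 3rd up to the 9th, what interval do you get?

D♭7b9: D♭, F, A♭, C♭, E𝄫.
So we need the interval from F up to E𝄫.
F up to E𝄫 is 9 semitones, a whole step narrower than a major seventh, so the interval is diminished.

diminished seventh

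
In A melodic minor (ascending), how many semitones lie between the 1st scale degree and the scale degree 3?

The scale is A B C D E F♯ G♯.
A up to C is a minor third — 3 semitones.

3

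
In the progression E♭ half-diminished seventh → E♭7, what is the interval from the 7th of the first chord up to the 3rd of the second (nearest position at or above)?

E♭ half-diminished seventh has D♭ as its 7th, and E♭7 has G as its 3rd.
From D♭ to G: 6 semitones over a fourth = augmented.

augmented 4th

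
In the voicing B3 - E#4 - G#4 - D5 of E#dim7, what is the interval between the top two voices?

diminished fifth

Those voices are G#4 and D5.
5 letter names make it a fifth; at 6 semitones (a half step narrower than perfect) the quality is diminished.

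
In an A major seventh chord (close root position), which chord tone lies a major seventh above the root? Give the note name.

G#

AΔ7 is spelled A-C#-E-G#.
The root is A. A major seventh above A is G#.
G# is the chord's 7th.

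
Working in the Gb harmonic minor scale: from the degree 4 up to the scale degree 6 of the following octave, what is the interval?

Spelling the Gb harmonic minor scale: Gb Ab Bbb Cb Db Ebb F.
That puts Cb below Ebb.
Cb up to Ebb is 15 semitones, a half step narrower than a major tenth, so the interval is minor.

minor tenth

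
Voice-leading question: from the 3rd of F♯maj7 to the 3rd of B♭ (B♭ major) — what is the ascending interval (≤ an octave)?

The 3rd of F♯maj7 is A♯; the 3rd of B♭ (B♭ major) is D.
From A♯ to D: 4 semitones over a fourth = diminished.

diminished fourth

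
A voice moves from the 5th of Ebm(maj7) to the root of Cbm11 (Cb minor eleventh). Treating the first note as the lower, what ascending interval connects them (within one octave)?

The 5th of Ebm(maj7) is Bb; the root of Cbm11 (Cb minor eleventh) is Cb.
Bb up to Cb is 1 semitone, a half step narrower than a major second, so the interval is minor.

m2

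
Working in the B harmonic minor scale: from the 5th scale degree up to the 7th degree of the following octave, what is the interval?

B harmonic minor: B C# D E F# G A#.
5th scale degree = F#; degree 7 (up an octave) = A#.
From F# to A# is 16 semitones, exactly the major tenth.

M10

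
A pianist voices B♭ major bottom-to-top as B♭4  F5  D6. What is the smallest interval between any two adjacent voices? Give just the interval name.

perfect fifth

Adjacent intervals: B♭4→F5 = perfect fifth; F5→D6 = major sixth.
The smallest is B♭4 to F5, a perfect fifth (7 semitones).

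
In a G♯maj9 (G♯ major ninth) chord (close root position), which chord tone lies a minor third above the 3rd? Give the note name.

The chord tones of G♯ major ninth are G♯, B♯, D♯, F𝄪, A♯.
The 3rd is B♯. A minor third above B♯ is D♯.
D♯ is the chord's 5th.

D#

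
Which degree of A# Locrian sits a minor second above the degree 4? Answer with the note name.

E

The scale is A# B C# D# E F# G#.
The degree 4 is D#; a minor second above that is E — scale degree 5.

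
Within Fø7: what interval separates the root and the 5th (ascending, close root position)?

d5

F half-diminished seventh is spelled F–Ab–Cb–Eb.
The root is F and the 5th is Cb.
5 letter names make it a fifth; at 6 semitones (a half step narrower than perfect) the quality is diminished.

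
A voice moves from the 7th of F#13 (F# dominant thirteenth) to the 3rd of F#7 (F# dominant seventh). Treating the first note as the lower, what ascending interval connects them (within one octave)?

A4

F#13 (F# dominant thirteenth) has E as its 7th, and F#7 (F# dominant seventh) has A# as its 3rd.
From E to A#: 6 semitones over a fourth = augmented.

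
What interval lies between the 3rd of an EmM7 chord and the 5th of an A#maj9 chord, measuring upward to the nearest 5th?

The 3rd of EmM7 is G; the 5th of A#maj9 is E#.
G up to E# is 10 semitones, a half step wider than a major sixth, so the interval is augmented.

augmented 6th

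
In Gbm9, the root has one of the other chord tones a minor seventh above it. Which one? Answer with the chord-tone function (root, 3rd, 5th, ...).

7th

The chord tones of Gbmin9 (Gb minor ninth) are Gb-Bbb-Db-Fb-Ab.
The root is Gb. A minor seventh above Gb is Fb.
Fb is the chord's 7th.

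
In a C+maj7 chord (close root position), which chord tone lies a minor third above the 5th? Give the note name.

Cmaj7#5 (C augmented major seventh): C–E–G#–B.
The 5th is G#. A minor third above G# is B.
B is the chord's 7th.

B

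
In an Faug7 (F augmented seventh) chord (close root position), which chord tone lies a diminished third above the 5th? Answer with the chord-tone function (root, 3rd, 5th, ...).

Spelling the chord: F-A-C♯-E♭.
The 5th is C♯. A diminished third above C♯ is E♭.
E♭ is the chord's 7th.

7th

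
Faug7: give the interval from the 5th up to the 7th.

The chord tones of F augmented seventh are F–A–C♯–E♭.
The 5th is C♯ and the 7th is E♭.
C♯ up to E♭ is 2 semitones, a whole step narrower than a major third, so the interval is diminished.

diminished third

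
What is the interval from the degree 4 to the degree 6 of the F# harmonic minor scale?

F# harmonic minor: F# G# A B C# D E#.
The degree 4 is B and the 6th degree is D.
3 letter names make it a third; at 3 semitones (a half step narrower than major) the quality is minor.

minor third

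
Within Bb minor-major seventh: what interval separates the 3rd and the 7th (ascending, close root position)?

BbmM7 is spelled Bb-Db-F-A.
3rd = Db; 7th = A.
5 letter names make it a fifth; at 8 semitones (a half step wider than perfect) the quality is augmented.

augmented 5th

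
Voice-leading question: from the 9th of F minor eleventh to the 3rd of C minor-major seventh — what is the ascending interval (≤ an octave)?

The 9th of F minor eleventh is G; the 3rd of C minor-major seventh is Eb.
From G to Eb: 8 semitones over a sixth = minor.

minor sixth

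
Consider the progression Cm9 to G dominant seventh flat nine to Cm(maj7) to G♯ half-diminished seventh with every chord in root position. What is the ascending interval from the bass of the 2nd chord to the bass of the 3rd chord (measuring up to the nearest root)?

The roots are G and C.
G up to C spans 4 letter names and 5 semitones — a perfect fourth.

perfect fourth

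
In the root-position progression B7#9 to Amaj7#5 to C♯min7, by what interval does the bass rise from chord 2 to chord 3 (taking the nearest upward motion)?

The roots are A and C♯.
Counting 3 letters and 4 half steps from A gives a major third.

major 3rd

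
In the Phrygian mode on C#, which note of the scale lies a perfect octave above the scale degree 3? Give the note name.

E

The scale is C# D E F# G# A B.
The scale degree 3 is E; a perfect octave above that is E — scale degree 3.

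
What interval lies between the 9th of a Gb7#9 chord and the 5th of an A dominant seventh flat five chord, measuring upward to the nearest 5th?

diminished 5th

Gb7#9 has A as its 9th, and A dominant seventh flat five has Eb as its 5th.
A up to Eb is 6 semitones, a half step narrower than a perfect fifth, so the interval is diminished.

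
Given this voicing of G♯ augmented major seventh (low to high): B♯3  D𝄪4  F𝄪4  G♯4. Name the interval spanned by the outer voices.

The outer voices are B♯3 and G♯4.
From B♯ to G♯: 8 semitones over a sixth = minor.

m6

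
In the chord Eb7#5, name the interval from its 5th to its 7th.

Spelling the chord: Eb-G-B-Db.
So we need the interval from B up to Db.
3 letter names make it a third; at 2 semitones (a whole step narrower than major) the quality is diminished.

d3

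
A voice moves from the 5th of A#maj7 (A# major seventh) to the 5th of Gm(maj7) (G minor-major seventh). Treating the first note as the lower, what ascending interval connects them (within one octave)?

diminished 7th

A#maj7 (A# major seventh) has E# as its 5th, and Gm(maj7) (G minor-major seventh) has D as its 5th.
E# up to D is 9 semitones, a whole step narrower than a major seventh, so the interval is diminished.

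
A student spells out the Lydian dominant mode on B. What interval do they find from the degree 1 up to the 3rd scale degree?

B lydian dominant: B C# D# E# F# G# A.
The degree 1 is B and the degree 3 is D#.
Counting 3 letters and 4 half steps from B gives a major third.

major third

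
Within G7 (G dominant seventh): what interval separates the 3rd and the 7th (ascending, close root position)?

diminished fifth

Spelling the chord: G-B-D-F.
That puts B below F.
B up to F is 6 semitones, a half step narrower than a perfect fifth, so the interval is diminished.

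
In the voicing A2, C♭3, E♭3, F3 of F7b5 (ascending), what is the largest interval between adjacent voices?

Adjacent intervals: A2→C♭3 = diminished third; C♭3→E♭3 = major third; E♭3→F3 = major second.
The largest is C♭3 to E♭3, a major third (4 semitones).

M3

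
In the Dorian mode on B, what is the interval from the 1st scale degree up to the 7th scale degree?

Spelling the Dorian mode on B: B C♯ D E F♯ G♯ A.
1st scale degree = B; 7th degree = A.
7 letter names make it a seventh; at 10 semitones (a half step narrower than major) the quality is minor.

minor seventh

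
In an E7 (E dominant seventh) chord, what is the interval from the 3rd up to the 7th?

E7: E, G#, B, D.
3rd = G#; 7th = D.
G# up to D is 6 semitones, a half step narrower than a perfect fifth, so the interval is diminished.

d5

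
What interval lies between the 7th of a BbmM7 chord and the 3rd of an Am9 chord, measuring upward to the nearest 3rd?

minor 3rd

The 7th of BbmM7 is A; the 3rd of Am9 is C.
3 letter names make it a third; at 3 semitones (a half step narrower than major) the quality is minor.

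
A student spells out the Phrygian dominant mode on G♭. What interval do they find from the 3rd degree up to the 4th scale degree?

minor second

Spelling the Phrygian dominant mode on G♭: G♭ A𝄫 B♭ C♭ D♭ E𝄫 F♭.
3rd degree = B♭; degree 4 = C♭.
From B♭ to C♭: 1 semitone over a second = minor.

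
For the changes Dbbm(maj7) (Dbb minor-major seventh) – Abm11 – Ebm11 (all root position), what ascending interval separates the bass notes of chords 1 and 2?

The roots are Dbb and Ab.
From Dbb to Ab: 8 semitones over a fifth = augmented.

augmented fifth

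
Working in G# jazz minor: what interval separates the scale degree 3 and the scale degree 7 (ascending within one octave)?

augmented fifth

G# melodic minor: G# A# B C# D# E# F##.
The scale degree 3 is B and the degree 7 is F##.
B up to F## is 8 semitones, a half step wider than a perfect fifth, so the interval is augmented.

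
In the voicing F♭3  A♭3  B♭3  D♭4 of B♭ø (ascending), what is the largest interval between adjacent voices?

major 3rd

Adjacent intervals: F♭3→A♭3 = major third; A♭3→B♭3 = major second; B♭3→D♭4 = minor third.
The largest is F♭3 to A♭3, a major third (4 semitones).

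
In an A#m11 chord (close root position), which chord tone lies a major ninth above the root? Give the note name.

B#

A#m11 is spelled A#-C#-E#-G#-B#-D#.
The root is A#. A major ninth above A# is B#.
B# is the chord's 9th.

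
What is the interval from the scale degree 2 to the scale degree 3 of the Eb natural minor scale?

The scale runs Eb F Gb Ab Bb Cb Db.
So we need the interval from F up to Gb.
2 letter names make it a second; at 1 semitone (a half step narrower than major) the quality is minor.

m2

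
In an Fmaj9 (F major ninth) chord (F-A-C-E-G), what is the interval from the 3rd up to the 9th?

minor 7th

The 3rd is A and the 9th is G.
7 letter names make it a seventh; at 10 semitones (a half step narrower than major) the quality is minor.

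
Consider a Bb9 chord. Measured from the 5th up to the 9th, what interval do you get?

Spelling the chord: Bb–D–F–Ab–C.
That puts F below C.
From F to C is 7 semitones, exactly the perfect fifth.

perfect 5th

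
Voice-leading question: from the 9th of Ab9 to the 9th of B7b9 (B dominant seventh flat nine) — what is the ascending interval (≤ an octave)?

M2

Ab9 has Bb as its 9th, and B7b9 (B dominant seventh flat nine) has C as its 9th.
From Bb to C is 2 semitones, exactly the major second.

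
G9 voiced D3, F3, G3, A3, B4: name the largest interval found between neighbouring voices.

Adjacent intervals: D3→F3 = minor third; F3→G3 = major second; G3→A3 = major second; A3→B4 = major ninth.
The largest is A3 to B4, a major ninth (14 semitones).

major ninth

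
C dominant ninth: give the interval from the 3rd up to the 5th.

C9 (C dominant ninth): C E G B♭ D.
The 3rd is E and the 5th is G.
3 letter names make it a third; at 3 semitones (a half step narrower than major) the quality is minor.

minor third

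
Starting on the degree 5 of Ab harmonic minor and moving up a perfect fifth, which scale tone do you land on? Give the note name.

The scale is Ab Bb Cb Db Eb Fb G.
The degree 5 is Eb; a perfect fifth above that is Bb — scale degree 2.

Bb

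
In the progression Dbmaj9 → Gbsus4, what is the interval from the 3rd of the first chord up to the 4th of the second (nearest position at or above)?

The 3rd of Dbmaj9 is F; the 4th of Gbsus4 is Cb.
From F to Cb: 6 semitones over a fifth = diminished.

diminished 5th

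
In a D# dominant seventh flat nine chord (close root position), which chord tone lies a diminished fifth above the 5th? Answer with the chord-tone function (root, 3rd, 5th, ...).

9th

The chord tones of D#7b9 are D# F## A# C# E.
The 5th is A#. A diminished fifth above A# is E.
E is the chord's 9th.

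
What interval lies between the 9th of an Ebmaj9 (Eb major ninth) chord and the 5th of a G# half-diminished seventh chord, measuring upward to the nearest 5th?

Ebmaj9 (Eb major ninth) has F as its 9th, and G# half-diminished seventh has D as its 5th.
From F to D is 9 semitones, exactly the major sixth.

major sixth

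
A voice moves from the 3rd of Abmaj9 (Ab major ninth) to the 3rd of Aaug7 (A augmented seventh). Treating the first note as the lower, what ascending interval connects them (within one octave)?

The 3rd of Abmaj9 (Ab major ninth) is C; the 3rd of Aaug7 (A augmented seventh) is C#.
From C to C#: 1 semitone over a unison = augmented.

augmented unison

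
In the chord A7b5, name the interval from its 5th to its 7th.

M3

The chord tones of A dominant seventh flat five are A–C#–Eb–G.
That puts Eb below G.
Eb up to G spans 3 letter names and 4 semitones — a major third.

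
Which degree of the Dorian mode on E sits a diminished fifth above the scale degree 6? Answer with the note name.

The scale is E F♯ G A B C♯ D.
The scale degree 6 is C♯; a diminished fifth above that is G — scale degree 3.

G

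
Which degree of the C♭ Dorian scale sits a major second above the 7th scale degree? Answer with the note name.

Cb

The scale is C♭ D♭ E𝄫 F♭ G♭ A♭ B𝄫.
The 7th scale degree is B𝄫; a major second above that is C♭ — scale degree 1.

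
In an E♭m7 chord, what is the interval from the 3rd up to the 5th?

major third

Spelling the chord: E♭ G♭ B♭ D♭.
So we need the interval from G♭ up to B♭.
G♭ up to B♭ spans 3 letter names and 4 semitones — a major third.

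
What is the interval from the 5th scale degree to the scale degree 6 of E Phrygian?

The scale runs E F G A B C D.
The 5th scale degree is B and the 6th degree is C.
B up to C is 1 semitone, a half step narrower than a major second, so the interval is minor.

m2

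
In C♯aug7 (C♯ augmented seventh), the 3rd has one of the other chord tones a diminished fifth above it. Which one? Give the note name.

B

The chord tones of C♯aug7 are C♯-E♯-G𝄪-B.
The 3rd is E♯. A diminished fifth above E♯ is B.
B is the chord's 7th.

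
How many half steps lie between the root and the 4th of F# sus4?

5

The chord tones of F#sus4 (F# sus4) are F#–B–C#.
F# to B is a perfect fourth: 5 semitones.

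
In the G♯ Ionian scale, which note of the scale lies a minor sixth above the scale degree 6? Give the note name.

C#

The scale is G♯ A♯ B♯ C♯ D♯ E♯ F𝄪.
The scale degree 6 is E♯; a minor sixth above that is C♯ — scale degree 4.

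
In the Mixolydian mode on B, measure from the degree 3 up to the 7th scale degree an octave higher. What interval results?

diminished twelfth

The scale runs B C# D# E F# G# A.
Degree 3 = D#; scale degree 7 (up an octave) = A.
From D# to A: 18 semitones over a twelfth = diminished.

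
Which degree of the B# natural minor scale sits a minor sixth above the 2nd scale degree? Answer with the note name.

A#

The scale is B# C## D# E# F## G# A#.
The 2nd scale degree is C##; a minor sixth above that is A# — scale degree 7.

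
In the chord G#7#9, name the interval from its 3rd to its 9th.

M7

Spelling the chord: G#, B#, D#, F#, A##.
That puts B# below A##.
Counting 7 letters and 11 half steps from B# gives a major seventh.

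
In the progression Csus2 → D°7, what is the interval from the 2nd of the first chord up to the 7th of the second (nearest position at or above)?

Csus2 has D as its 2nd, and D°7 has C♭ as its 7th.
D up to C♭ is 9 semitones, a whole step narrower than a major seventh, so the interval is diminished.

d7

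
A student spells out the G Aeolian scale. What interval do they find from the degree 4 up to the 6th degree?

Spelling the G Aeolian scale: G A Bb C D Eb F.
Degree 4 = C; degree 6 = Eb.
From C to Eb: 3 semitones over a third = minor.

minor third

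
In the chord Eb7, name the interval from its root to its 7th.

Eb7 (Eb dominant seventh): Eb G Bb Db.
The root is Eb and the 7th is Db.
Eb up to Db is 10 semitones, a half step narrower than a major seventh, so the interval is minor.

m7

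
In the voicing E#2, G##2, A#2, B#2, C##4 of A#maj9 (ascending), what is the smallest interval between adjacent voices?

Adjacent intervals: E#2→G##2 = major third; G##2→A#2 = minor second; A#2→B#2 = major second; B#2→C##4 = major ninth.
The smallest is G##2 to A#2, a minor second (1 semitone).

minor second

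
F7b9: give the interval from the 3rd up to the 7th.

Spelling the chord: F, A, C, Eb, Gb.
So we need the interval from A up to Eb.
A up to Eb is 6 semitones, a half step narrower than a perfect fifth, so the interval is diminished.
This 3–7 tritone is the characteristic tension at the heart of the dominant sound.

d5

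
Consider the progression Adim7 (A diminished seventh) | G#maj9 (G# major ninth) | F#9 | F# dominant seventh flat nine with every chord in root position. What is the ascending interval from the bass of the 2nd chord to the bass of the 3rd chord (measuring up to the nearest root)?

The roots are G# and F#.
G# up to F# is 10 semitones, a half step narrower than a major seventh, so the interval is minor.

m7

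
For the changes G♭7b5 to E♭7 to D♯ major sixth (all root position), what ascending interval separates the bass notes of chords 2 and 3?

The roots are E♭ and D♯.
E♭ up to D♯ is 12 semitones, a half step wider than a major seventh, so the interval is augmented.

augmented seventh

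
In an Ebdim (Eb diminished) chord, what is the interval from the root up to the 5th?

d5

Spelling the chord: Eb, Gb, Bbb.
The root is Eb and the 5th is Bbb.
5 letter names make it a fifth; at 6 semitones (a half step narrower than perfect) the quality is diminished.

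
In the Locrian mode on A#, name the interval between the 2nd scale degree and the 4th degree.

major 3rd

Spelling the Locrian mode on A#: A# B C# D# E F# G#.
That puts B below D#.
B up to D# spans 3 letter names and 4 semitones — a major third.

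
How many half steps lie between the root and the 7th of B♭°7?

9

The chord tones of B♭dim7 are B♭–D♭–F♭–A𝄫.
B♭ to A𝄫 is a diminished seventh: 9 semitones.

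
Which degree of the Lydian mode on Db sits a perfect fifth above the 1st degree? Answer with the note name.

Ab

The scale is Db Eb F G Ab Bb C.
The 1st degree is Db; a perfect fifth above that is Ab — scale degree 5.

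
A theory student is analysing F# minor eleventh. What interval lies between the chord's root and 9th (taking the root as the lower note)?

major 9th

F#m11 (F# minor eleventh) is spelled F#-A-C#-E-G#-B.
Root = F#; 9th = G#.
Counting 9 letters and 14 half steps from F# gives a major ninth.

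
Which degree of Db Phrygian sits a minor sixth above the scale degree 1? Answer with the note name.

The scale is Db Ebb Fb Gb Ab Bbb Cb.
The scale degree 1 is Db; a minor sixth above that is Bbb — scale degree 6.

Bbb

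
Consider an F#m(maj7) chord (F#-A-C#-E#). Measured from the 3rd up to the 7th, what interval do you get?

The 3rd is A and the 7th is E#.
5 letter names make it a fifth; at 8 semitones (a half step wider than perfect) the quality is augmented.

augmented fifth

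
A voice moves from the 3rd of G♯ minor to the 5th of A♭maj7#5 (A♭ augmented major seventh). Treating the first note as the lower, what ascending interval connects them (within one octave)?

perfect 4th

G♯ minor has B as its 3rd, and A♭maj7#5 (A♭ augmented major seventh) has E as its 5th.
From B to E is 5 semitones, exactly the perfect fourth.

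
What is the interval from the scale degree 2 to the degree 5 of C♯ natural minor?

P4

The scale runs C♯ D♯ E F♯ G♯ A B.
The scale degree 2 is D♯ and the 5th scale degree is G♯.
Counting 4 letters and 5 half steps from D♯ gives a perfect fourth.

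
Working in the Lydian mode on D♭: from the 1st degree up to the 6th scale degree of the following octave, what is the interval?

Spelling the Lydian mode on D♭: D♭ E♭ F G A♭ B♭ C.
1st degree = D♭; 6th degree (up an octave) = B♭.
D♭ up to B♭ spans 13 letter names and 21 semitones — a major thirteenth.

major thirteenth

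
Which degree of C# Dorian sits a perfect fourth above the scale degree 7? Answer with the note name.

The scale is C# D# E F# G# A# B.
The scale degree 7 is B; a perfect fourth above that is E — scale degree 3.

E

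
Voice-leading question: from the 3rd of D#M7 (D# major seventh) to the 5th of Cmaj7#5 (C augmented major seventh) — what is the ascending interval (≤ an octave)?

D#M7 (D# major seventh) has F## as its 3rd, and Cmaj7#5 (C augmented major seventh) has G# as its 5th.
From F## to G#: 1 semitone over a second = minor.

m2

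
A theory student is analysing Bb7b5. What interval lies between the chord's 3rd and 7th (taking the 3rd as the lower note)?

Bb7b5: Bb-D-Fb-Ab.
The 3rd is D and the 7th is Ab.
D up to Ab is 6 semitones, a half step narrower than a perfect fifth, so the interval is diminished.

d5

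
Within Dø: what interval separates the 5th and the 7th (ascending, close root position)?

major third

Spelling the chord: D F Ab C.
So we need the interval from Ab up to C.
Counting 3 letters and 4 half steps from Ab gives a major third.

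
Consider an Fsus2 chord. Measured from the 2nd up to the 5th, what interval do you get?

Fsus2 is spelled F–G–C.
2nd = G; 5th = C.
Counting 4 letters and 5 half steps from G gives a perfect fourth.

perfect fourth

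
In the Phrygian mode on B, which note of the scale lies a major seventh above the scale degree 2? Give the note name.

B

The scale is B C D E F# G A.
The scale degree 2 is C; a major seventh above that is B — scale degree 1.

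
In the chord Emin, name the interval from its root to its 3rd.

The chord tones of Emin (E minor) are E, G, B.
So we need the interval from E up to G.
3 letter names make it a third; at 3 semitones (a half step narrower than major) the quality is minor.

m3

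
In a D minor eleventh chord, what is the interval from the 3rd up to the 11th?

major ninth

The chord tones of Dm11 (D minor eleventh) are D–F–A–C–E–G.
So we need the interval from F up to G.
Counting 9 letters and 14 half steps from F gives a major ninth.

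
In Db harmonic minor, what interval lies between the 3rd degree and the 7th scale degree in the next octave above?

augmented twelfth

The scale runs Db Eb Fb Gb Ab Bbb C.
3rd degree = Fb; scale degree 7 (up an octave) = C.
Fb up to C is 20 semitones, a half step wider than a perfect twelfth, so the interval is augmented.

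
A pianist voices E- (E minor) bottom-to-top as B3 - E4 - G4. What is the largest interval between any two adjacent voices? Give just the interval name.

Adjacent intervals: B3→E4 = perfect fourth; E4→G4 = minor third.
The largest is B3 to E4, a perfect fourth (5 semitones).

perfect fourth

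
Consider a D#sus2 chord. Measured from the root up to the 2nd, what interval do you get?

M2

Spelling the chord: D#, E#, A#.
Root = D#; 2nd = E#.
D# up to E# spans 2 letter names and 2 semitones — a major second.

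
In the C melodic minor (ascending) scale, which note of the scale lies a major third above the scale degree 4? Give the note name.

The scale is C D Eb F G A B.
The scale degree 4 is F; a major third above that is A — scale degree 6.

A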